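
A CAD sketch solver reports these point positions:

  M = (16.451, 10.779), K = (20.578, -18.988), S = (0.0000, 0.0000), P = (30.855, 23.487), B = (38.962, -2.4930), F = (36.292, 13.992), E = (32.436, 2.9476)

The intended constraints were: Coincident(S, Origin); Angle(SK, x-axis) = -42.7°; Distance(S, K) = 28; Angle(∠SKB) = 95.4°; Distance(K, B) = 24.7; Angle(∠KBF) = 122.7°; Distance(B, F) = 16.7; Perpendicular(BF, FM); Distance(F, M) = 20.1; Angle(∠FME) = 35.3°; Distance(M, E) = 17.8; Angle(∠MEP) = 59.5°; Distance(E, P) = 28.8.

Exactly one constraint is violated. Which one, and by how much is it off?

Distance(E, P) = 28.8 — off by 8.20.

S = (0.00, 0.00) ✓; SK at -42.70° ✓; |SK| = 28.00 ✓; ∠SKB = 95.40° ✓; |KB| = 24.70 ✓; ∠KBF = 122.7° ✓; |BF| = 16.70 ✓; ∠(BF, FM) = 90.00° ✓; |FM| = 20.10 ✓; ∠FME = 35.30° ✓; |ME| = 17.80 ✓; ∠MEP = 59.50° ✓; |EP| = 20.60 ✗.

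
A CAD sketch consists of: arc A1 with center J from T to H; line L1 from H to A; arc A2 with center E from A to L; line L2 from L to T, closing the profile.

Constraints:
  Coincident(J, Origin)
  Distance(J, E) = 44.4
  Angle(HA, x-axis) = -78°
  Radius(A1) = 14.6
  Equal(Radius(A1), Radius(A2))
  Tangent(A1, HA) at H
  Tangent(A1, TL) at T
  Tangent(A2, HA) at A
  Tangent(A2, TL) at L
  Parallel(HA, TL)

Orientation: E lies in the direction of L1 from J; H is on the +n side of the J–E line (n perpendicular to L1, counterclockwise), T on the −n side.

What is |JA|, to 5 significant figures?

46.739

The slot axis is L1's direction at -78.0°, so u = (cos -78.0°, sin -78.0°) = (0.20791, -0.97815) and n = (−sin -78.0°, cos -78.0°) = (0.97815, 0.20791). J is at the origin and E lies 44.4 along u from J, so E = 44.4·u = (9.2313, -43.430). Tangency of A1 to both parallel lines with radius 14.6 puts H and T at J ± 14.6·n: H = (14.281, 3.0355), T = (-14.281, -3.0355). Equal radii place A and L the same way about E: A = E + 14.6·n = (23.512, -40.394), L = E − 14.6·n = (-5.0497, -46.465). Then |JA| = |A − J| = 46.739.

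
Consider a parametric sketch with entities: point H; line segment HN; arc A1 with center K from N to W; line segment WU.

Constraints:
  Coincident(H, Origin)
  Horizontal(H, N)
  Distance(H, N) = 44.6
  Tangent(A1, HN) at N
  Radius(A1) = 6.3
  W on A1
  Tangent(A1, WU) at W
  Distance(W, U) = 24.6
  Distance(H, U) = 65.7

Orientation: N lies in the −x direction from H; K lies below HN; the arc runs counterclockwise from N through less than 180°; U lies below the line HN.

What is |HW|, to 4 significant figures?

50.52

Checks: |KW| = 6.300 ✓; ∠(KW, WU) = 90.00° ✓; |WU| = 24.60 ✓; |HU| = 65.70 ✓.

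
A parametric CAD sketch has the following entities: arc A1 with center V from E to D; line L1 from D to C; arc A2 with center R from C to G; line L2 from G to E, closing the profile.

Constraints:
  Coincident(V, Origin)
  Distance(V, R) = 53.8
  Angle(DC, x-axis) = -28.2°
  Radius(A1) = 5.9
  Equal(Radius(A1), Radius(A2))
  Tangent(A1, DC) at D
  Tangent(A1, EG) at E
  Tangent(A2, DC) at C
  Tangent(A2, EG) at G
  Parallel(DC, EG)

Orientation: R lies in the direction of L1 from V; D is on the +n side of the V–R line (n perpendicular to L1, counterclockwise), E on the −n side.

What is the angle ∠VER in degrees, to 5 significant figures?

83.742°

The slot axis is L1's direction at -28.2°, so u = (cos -28.2°, sin -28.2°) = (0.88130, -0.47255) and n = (−sin -28.2°, cos -28.2°) = (0.47255, 0.88130). V is at the origin and R lies 53.8 along u from V, so R = 53.8·u = (47.414, -25.423). Tangency of A1 to both parallel lines with radius 5.9 puts D and E at V ± 5.9·n: D = (2.7880, 5.1997), E = (-2.7880, -5.1997). Then cos ∠VER = EV·ER / (|EV||ER|), giving 83.742°.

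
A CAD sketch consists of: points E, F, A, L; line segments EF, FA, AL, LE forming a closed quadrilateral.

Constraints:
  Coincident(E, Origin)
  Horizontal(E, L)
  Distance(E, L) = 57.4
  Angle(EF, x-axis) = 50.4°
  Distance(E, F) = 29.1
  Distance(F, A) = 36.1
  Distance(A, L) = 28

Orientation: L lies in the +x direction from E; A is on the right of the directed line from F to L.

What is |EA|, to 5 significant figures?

33.645

Checks: EF at 50.40° ✓; |FA| = 36.10 ✓; |AL| = 28.00 ✓.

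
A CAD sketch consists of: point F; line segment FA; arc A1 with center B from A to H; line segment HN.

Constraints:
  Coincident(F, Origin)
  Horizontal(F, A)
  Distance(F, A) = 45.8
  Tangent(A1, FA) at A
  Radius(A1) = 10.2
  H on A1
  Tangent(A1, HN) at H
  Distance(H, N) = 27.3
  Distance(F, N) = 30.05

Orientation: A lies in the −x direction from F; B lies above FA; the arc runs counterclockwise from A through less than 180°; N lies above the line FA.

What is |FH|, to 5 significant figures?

38.569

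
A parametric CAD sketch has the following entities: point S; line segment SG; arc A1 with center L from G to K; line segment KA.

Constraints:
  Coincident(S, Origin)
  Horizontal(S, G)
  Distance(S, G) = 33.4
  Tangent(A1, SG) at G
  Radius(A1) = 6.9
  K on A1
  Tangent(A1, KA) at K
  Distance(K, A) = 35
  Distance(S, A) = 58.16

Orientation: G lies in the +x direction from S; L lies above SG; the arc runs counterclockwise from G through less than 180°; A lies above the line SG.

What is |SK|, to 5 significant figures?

40.885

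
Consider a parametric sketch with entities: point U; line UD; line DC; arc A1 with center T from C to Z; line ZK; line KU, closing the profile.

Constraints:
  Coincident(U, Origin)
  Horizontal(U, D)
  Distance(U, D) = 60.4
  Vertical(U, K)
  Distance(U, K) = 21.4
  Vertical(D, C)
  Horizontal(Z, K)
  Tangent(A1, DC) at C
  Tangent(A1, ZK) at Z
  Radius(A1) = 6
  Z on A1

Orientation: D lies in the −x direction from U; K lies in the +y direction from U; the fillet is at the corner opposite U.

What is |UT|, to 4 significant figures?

56.54

U is at the origin; UD is horizontal with |UD| = 60.4 and D on the −x side, so D = (-60.40, 0.000). UK is vertical with |UK| = 21.4 and K on the +y side, so K = (0.000, 21.40). The virtual corner opposite U is at (-60.40, 21.40). The tangent condition forces TC to be normal to DC and the tangent condition forces TZ to be normal to ZK, with radius 6.0, so the center T sits 6.0 in from both sides at T = (-54.40, 15.40). Then |UT| = |T − U| = 56.54.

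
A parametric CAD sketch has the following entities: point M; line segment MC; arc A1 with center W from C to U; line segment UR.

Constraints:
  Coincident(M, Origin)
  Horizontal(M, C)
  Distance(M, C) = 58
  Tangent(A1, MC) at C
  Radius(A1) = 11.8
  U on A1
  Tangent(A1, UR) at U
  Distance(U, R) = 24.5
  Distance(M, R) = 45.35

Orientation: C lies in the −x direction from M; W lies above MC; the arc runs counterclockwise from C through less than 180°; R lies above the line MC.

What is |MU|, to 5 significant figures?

48.032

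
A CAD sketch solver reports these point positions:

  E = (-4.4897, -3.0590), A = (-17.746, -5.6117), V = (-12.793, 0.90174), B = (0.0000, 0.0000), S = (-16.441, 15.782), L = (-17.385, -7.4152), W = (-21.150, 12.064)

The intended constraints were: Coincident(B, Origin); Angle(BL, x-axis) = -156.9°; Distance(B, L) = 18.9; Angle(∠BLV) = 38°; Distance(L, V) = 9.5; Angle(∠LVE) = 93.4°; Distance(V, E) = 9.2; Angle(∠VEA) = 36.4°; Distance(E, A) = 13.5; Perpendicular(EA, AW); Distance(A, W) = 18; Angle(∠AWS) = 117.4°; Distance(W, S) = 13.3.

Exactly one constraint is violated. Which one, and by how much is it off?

Distance(W, S) = 13.3 — off by 7.30.

B = (0.00, 0.00) ✓; BL at -156.9° ✓; |BL| = 18.90 ✓; ∠BLV = 38.00° ✓; |LV| = 9.500 ✓; ∠LVE = 93.40° ✓; |VE| = 9.200 ✓; ∠VEA = 36.40° ✓; |EA| = 13.50 ✓; ∠(EA, AW) = 90.00° ✓; |AW| = 18.00 ✓; ∠AWS = 117.4° ✓; |WS| = 6.000 ✗.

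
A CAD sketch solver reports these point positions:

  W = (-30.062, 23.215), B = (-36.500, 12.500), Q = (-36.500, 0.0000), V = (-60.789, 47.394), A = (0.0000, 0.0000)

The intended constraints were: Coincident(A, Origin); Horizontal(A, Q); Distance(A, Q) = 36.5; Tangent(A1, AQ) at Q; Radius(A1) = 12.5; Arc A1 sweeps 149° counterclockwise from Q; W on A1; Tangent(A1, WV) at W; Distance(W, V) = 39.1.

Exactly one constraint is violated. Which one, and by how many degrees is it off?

Tangent(A1, WV) at W — off by 7.20°.

A = (0.00, 0.00) ✓; A.y = 0.00, Q.y = 0.00 ✓; |AQ| = 36.50 ✓; ∠(BQ, QA) = 90.00° ✓; |BQ| = 12.50 ✓; bearing(B→W) − bearing(B→Q) = 149.0° ✓; |BW| = 12.50 ✓; ∠(BW, WV) = 97.20° ✗; |WV| = 39.10 ✓.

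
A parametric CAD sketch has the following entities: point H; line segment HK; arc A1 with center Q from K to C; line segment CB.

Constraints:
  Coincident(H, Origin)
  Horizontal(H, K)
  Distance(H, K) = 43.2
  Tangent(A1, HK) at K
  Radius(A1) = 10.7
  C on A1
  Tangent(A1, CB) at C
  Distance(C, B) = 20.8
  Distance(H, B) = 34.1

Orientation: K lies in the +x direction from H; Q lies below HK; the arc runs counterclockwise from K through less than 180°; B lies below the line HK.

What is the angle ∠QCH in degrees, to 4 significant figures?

162.0°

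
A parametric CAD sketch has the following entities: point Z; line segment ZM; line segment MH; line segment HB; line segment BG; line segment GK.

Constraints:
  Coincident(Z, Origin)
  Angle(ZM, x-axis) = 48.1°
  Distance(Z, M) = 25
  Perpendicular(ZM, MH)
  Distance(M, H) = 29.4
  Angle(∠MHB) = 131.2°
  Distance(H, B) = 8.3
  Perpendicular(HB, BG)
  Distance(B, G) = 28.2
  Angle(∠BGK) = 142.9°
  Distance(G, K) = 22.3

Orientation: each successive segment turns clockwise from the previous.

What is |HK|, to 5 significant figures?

46.274

Z is at the origin; ZM runs at 48.1° with length 25.0, so M = (16.696, 18.608). ZM ⟂ MH, so MH runs at -41.900°; with |MH| = 29.4, H = (38.579, -1.0265). ∠MHB = 131.2° gives HB at -90.700° from the x-axis; with |HB| = 8.3, B = (38.477, -9.3259). The perpendicularity gives BG at right angles to HB, so BG runs at 179.30°; with |BG| = 28.2, G = (10.279, -8.9813). ∠BGK = 142.9° gives GK at 142.20° from the x-axis; with |GK| = 22.3, K = (-7.3412, 4.6865). Then |HK| = |K − H| = 46.274.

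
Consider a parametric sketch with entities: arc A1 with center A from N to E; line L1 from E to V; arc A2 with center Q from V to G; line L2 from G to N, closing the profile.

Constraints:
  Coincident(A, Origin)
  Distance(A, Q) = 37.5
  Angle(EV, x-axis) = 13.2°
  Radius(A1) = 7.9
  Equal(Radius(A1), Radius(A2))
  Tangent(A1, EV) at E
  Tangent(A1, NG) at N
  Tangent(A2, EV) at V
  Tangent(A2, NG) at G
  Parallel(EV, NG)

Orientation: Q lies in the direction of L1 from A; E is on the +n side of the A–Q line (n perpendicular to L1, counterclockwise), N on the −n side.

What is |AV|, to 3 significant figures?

38.3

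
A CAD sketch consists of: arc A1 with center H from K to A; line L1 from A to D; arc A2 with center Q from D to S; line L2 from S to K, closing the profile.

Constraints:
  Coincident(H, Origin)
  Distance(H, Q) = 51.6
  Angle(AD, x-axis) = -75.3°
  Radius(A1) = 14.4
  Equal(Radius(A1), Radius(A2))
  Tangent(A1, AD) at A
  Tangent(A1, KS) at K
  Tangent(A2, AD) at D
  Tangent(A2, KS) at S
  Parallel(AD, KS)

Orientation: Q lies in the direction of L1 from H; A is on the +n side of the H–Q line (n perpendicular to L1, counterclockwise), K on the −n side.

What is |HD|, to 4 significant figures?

53.57

The slot axis is L1's direction at -75.3°, so u = (cos -75.3°, sin -75.3°) = (0.2538, -0.9673) and n = (−sin -75.3°, cos -75.3°) = (0.9673, 0.2538). H is at the origin and Q lies 51.6 along u from H, so Q = 51.6·u = (13.09, -49.91). Tangency of A1 to both parallel lines with radius 14.4 puts A and K at H ± 14.4·n: A = (13.93, 3.654), K = (-13.93, -3.654). Equal radii place D and S the same way about Q: D = Q + 14.4·n = (27.02, -46.26), S = Q − 14.4·n = (-0.8347, -53.57). Then |HD| = |D − H| = 53.57.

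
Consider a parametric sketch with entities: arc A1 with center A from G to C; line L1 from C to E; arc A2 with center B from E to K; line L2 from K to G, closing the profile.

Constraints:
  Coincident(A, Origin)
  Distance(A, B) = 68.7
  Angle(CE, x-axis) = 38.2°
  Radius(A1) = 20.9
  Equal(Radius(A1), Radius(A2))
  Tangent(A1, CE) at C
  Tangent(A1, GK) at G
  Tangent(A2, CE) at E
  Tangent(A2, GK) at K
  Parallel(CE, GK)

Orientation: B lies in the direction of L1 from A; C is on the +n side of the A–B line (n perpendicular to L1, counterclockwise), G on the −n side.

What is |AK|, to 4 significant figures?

71.81

The slot axis is L1's direction at 38.2°, so u = (cos 38.2°, sin 38.2°) = (0.7859, 0.6184) and n = (−sin 38.2°, cos 38.2°) = (-0.6184, 0.7859). A is at the origin and B lies 68.7 along u from A, so B = 68.7·u = (53.99, 42.48). Tangency of A1 to both parallel lines with radius 20.9 puts C and G at A ± 20.9·n: C = (-12.92, 16.42), G = (12.92, -16.42). Equal radii place E and K the same way about B: E = B + 20.9·n = (41.06, 58.91), K = B − 20.9·n = (66.91, 26.06). Then |AK| = |K − A| = 71.81.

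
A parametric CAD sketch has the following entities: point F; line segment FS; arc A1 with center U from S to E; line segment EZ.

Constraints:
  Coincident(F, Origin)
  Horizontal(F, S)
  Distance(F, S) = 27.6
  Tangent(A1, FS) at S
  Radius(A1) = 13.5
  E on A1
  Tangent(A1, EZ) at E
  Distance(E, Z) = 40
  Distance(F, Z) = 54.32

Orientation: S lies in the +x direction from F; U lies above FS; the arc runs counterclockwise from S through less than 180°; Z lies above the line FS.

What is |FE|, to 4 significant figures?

43.96

Checks: |UE| = 13.50 ✓; ∠(UE, EZ) = 90.00° ✓; |EZ| = 40.00 ✓; |FZ| = 54.32 ✓.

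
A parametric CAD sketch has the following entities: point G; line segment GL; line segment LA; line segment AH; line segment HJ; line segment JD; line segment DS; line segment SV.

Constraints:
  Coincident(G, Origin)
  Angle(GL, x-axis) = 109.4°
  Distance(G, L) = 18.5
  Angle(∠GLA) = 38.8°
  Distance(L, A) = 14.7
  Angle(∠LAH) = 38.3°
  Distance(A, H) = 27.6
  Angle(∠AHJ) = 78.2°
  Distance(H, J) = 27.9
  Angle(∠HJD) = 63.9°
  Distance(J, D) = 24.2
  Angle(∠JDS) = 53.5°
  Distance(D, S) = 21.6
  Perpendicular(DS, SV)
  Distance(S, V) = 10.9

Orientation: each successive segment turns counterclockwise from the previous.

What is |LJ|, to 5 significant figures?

20.941

∠LAH = 38.3° gives AH at 32.300° from the x-axis; with |AH| = 27.6, H = (12.301, 18.332). ∠AHJ = 78.2° gives HJ at 134.10° from the x-axis; with |HJ| = 27.9, J = (-7.1145, 38.368). Then |LJ| = |J − L| = 20.941.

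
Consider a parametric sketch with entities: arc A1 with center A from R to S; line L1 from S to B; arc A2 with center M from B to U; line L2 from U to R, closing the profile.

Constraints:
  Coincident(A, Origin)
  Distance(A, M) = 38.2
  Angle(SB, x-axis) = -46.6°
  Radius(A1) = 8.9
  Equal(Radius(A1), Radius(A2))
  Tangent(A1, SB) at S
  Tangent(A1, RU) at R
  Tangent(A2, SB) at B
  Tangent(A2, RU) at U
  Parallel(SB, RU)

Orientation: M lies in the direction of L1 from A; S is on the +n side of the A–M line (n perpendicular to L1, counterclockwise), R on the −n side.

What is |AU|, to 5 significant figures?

39.223

The slot axis is L1's direction at -46.6°, so u = (cos -46.6°, sin -46.6°) = (0.68709, -0.72657) and n = (−sin -46.6°, cos -46.6°) = (0.72657, 0.68709). A is at the origin and M lies 38.2 along u from A, so M = 38.2·u = (26.247, -27.755). Tangency of A1 to both parallel lines with radius 8.9 puts S and R at A ± 8.9·n: S = (6.4665, 6.1151), R = (-6.4665, -6.1151). Equal radii place B and U the same way about M: B = M + 8.9·n = (32.713, -21.640), U = M − 8.9·n = (19.780, -33.870). Then |AU| = |U − A| = 39.223.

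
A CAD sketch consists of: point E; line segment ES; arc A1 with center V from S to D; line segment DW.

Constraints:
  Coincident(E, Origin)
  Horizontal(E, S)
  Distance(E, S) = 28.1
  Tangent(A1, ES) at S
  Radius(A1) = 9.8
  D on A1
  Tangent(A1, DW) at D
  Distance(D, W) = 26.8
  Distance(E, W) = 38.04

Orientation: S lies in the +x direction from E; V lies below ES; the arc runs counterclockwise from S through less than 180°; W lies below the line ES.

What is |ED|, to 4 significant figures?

20.25

E is at the origin; E and S share the same y with |ES| = 28.1 and S on the +x side, so S = (28.10, 0.000). The tangent condition forces VS to be normal to ES, so V = S + (0, -9.8) = (28.10, -9.800). Since VD ⟂ DW (tangency), |VW| = √(9.8² + 26.8²) = 28.54 regardless of where D sits on A1. So W lies on both circle(E, 38.04) and circle(V, 28.54); the below-ES intersection is W = (14.80, -35.04). D is the foot of the tangent from W: D = (18.39, -8.486).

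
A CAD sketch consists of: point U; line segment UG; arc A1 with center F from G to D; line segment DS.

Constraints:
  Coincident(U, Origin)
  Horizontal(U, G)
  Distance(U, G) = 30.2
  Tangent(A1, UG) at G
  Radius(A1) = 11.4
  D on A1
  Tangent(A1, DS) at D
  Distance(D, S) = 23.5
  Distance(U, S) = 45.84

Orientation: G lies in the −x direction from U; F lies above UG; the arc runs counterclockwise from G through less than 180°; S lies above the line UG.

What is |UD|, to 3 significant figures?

24.5

Checks: |UG| = 30.20 ✓; |FD| = 11.40 ✓; ∠(FD, DS) = 90.00° ✓; |DS| = 23.50 ✓; |US| = 45.84 ✓.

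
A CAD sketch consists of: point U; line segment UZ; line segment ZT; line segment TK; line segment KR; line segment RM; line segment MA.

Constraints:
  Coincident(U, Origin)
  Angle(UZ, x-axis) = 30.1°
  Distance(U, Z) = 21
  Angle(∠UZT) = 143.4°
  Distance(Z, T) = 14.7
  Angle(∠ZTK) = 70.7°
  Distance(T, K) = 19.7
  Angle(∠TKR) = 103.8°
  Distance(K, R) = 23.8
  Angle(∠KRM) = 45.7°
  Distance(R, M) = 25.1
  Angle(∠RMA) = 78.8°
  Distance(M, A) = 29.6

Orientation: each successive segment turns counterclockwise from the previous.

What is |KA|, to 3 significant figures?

12.3

U is at the origin; UZ runs at 30.1° with length 21.0, so Z = (18.2, 10.5). ∠UZT = 143.4° gives ZT at 66.7° from the x-axis; with |ZT| = 14.7, T = (24.0, 24.0). ∠ZTK = 70.7° gives TK at 176° from the x-axis; with |TK| = 19.7, K = (4.33, 25.4). ∠TKR = 103.8° gives KR at -108° from the x-axis; with |KR| = 23.8, R = (-2.94, 2.75). ∠KRM = 45.7° gives RM at 26.5° from the x-axis; with |RM| = 25.1, M = (19.5, 13.9). ∠RMA = 78.8° gives MA at 128° from the x-axis; with |MA| = 29.6, A = (1.42, 37.4). Then |KA| = |A − K| = 12.3.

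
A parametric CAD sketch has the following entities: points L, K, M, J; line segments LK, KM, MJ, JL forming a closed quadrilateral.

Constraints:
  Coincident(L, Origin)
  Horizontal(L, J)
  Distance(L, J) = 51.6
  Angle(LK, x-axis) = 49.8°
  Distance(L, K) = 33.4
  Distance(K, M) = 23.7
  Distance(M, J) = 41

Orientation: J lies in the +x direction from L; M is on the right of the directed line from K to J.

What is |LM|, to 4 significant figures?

11.68

L is at the origin; L and J share the same y with |LJ| = 51.6 and J in +x, so J = (51.6, 0). LK runs at 49.8° with |LK| = 33.4, so K = (21.56, 25.51). M is determined by |KM| = 23.7 and |MJ| = 41.0 together: it lies at the intersection of circle(K, 23.7) and circle(J, 41.0). With |KJ| = 39.41, the foot of the radical line on KJ is 5.506 from K and the perpendicular offset is √(23.7² − 5.506²) = 23.05. Taking the right-of-KJ solution: M = (10.83, 4.376).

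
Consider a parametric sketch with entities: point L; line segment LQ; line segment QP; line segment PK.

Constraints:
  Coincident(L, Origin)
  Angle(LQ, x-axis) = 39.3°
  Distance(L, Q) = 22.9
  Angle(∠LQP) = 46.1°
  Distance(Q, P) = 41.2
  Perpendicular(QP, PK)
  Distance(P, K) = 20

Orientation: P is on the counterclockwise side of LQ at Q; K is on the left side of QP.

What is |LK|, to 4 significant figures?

25.56

∠LQP = 46.1°, so QP runs at 39.3° + (180° − 46.1°) = 173.2° from the x-axis; with |QP| = 41.2, P = Q + 41.2·(cos 173.2°, sin 173.2°) = (-23.19, 19.38). The perpendicularity gives PK at right angles to QP; with |PK| = 20.0 on the left of QP, K = P + 20.0·(-0.1184, -0.9930) = (-25.56, -0.4766). Then |LK| = |K − L| = 25.56.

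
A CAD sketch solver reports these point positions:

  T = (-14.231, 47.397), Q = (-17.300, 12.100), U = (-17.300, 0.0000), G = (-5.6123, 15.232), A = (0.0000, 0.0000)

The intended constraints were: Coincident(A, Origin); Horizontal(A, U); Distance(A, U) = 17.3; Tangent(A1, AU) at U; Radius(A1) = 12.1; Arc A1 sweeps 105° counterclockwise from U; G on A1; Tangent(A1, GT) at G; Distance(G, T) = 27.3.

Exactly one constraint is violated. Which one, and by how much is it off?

Distance(G, T) = 27.3 — off by 6.00.

A = (0.00, 0.00) ✓; A.y = 0.00, U.y = 0.00 ✓; |AU| = 17.30 ✓; ∠(QU, UA) = 90.00° ✓; |QU| = 12.10 ✓; bearing(Q→G) − bearing(Q→U) = 105.0° ✓; |QG| = 12.10 ✓; ∠(QG, GT) = 90.00° ✓; |GT| = 33.30 ✗.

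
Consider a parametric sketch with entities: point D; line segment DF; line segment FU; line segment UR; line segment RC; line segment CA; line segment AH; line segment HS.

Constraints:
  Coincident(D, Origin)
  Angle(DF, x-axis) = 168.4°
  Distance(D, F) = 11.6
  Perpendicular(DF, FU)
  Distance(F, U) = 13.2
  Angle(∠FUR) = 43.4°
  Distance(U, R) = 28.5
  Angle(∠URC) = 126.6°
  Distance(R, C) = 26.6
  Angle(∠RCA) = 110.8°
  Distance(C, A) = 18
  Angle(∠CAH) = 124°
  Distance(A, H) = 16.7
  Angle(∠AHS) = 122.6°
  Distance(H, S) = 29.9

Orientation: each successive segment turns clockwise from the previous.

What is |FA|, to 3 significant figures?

37.2

D is at the origin; DF runs at 168.4° with length 11.6, so F = (-11.4, 2.33). DF is perpendicular to FU, so FU runs at 78.4°; with |FU| = 13.2, U = (-8.71, 15.3). ∠FUR = 43.4° gives UR at -58.2° from the x-axis; with |UR| = 28.5, R = (6.31, -8.96). ∠URC = 126.6° gives RC at -112° from the x-axis; with |RC| = 26.6, C = (-3.48, -33.7). ∠RCA = 110.8° gives CA at 179° from the x-axis; with |CA| = 18.0, A = (-21.5, -33.4). Then |FA| = |A − F| = 37.2.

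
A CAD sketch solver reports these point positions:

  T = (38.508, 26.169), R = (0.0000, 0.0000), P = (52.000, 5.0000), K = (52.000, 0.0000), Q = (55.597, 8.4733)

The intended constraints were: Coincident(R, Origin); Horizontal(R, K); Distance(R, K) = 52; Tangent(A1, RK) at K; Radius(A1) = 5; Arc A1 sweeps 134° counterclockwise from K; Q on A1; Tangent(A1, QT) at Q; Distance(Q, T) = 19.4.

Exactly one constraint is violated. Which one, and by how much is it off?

Distance(Q, T) = 19.4 — off by 5.20.

R = (0.00, 0.00) ✓; R.y = 0.00, K.y = 0.00 ✓; |RK| = 52.00 ✓; ∠(PK, KR) = 90.00° ✓; |PK| = 5.000 ✓; bearing(P→Q) − bearing(P→K) = 134.0° ✓; |PQ| = 5.000 ✓; ∠(PQ, QT) = 90.00° ✓; |QT| = 24.60 ✗.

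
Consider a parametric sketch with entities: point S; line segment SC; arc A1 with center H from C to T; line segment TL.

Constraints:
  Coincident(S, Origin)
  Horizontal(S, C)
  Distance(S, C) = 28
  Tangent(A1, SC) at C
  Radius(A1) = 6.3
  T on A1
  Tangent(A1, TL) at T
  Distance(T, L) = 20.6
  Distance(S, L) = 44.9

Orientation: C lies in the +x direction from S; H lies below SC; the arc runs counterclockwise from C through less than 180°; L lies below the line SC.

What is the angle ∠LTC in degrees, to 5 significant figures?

114.80°

Checks: ∠(HC, CS) = 90.00° ✓; |HT| = 6.300 ✓; ∠(HT, TL) = 90.00° ✓; |TL| = 20.60 ✓; |SL| = 44.90 ✓.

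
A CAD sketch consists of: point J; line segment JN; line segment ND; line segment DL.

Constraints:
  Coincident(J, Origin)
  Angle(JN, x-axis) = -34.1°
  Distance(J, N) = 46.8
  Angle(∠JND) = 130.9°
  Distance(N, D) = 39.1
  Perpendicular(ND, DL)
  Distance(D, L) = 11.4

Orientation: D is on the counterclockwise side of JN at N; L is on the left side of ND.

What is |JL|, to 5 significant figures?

73.747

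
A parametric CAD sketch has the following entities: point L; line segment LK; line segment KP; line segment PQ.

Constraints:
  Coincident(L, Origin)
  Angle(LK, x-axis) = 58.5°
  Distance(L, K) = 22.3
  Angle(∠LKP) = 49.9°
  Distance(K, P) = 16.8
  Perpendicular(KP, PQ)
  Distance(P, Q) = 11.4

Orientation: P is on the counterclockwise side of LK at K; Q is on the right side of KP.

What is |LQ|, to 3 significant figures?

28.6

L is at the origin; LK runs at 58.5° with length 22.3, so K = 22.3·(cos 58.5°, sin 58.5°) = (11.7, 19.0). ∠LKP = 49.9°, so KP runs at 58.5° + (180° − 49.9°) = 189° from the x-axis; with |KP| = 16.8, P = K + 16.8·(cos 189°, sin 189°) = (-4.96, 16.5). KP ⟂ PQ; with |PQ| = 11.4 on the right of KP, Q = P + 11.4·(-0.150, 0.989) = (-6.66, 27.8). Then |LQ| = |Q − L| = 28.6.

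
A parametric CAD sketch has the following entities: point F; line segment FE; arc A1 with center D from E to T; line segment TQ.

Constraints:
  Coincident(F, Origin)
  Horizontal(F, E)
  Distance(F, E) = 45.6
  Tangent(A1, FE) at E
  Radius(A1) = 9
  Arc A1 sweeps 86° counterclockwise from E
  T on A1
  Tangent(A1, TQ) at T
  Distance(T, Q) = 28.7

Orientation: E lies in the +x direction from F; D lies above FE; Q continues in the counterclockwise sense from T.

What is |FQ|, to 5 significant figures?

67.605

On A1, E sits at bearing -90° from D; an 86° counterclockwise sweep puts T at bearing -4°, so T = D + 9.0·(cos -4°, sin -4°) = (54.578, 8.3722). Since A1 is tangent to TQ there, DT ⟂ TQ, so TQ runs along (−sin -4°, cos -4°); with |TQ| = 28.7, Q = (56.580, 37.002). Then |FQ| = |Q − F| = 67.605.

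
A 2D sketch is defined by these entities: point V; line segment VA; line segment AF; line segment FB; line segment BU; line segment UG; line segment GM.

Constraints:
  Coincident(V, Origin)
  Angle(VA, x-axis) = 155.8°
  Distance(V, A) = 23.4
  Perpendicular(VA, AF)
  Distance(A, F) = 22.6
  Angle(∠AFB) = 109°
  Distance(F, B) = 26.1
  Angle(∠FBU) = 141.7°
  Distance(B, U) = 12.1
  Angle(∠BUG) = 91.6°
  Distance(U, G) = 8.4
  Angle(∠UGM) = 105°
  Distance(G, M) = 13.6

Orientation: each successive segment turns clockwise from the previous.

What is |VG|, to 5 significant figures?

21.623

V is at the origin; VA runs at 155.8° with length 23.4, so A = (-21.344, 9.5922). VA ⟂ AF, so AF runs at 65.800°; with |AF| = 22.6, F = (-12.079, 30.206). ∠AFB = 109.0° gives FB at -5.2000° from the x-axis; with |FB| = 26.1, B = (13.913, 27.841). ∠FBU = 141.7° gives BU at -43.500° from the x-axis; with |BU| = 12.1, U = (22.690, 19.512). ∠BUG = 91.6° gives UG at -131.90° from the x-axis; with |UG| = 8.4, G = (17.080, 13.259). Then |VG| = |G − V| = 21.623.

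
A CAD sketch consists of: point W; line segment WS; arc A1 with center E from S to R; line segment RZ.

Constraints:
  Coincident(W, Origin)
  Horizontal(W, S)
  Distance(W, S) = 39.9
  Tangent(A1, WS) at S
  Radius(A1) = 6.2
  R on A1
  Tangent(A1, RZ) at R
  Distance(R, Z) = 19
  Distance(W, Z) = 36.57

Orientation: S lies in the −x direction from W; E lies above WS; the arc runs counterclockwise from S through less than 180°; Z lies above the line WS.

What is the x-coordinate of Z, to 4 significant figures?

-28.65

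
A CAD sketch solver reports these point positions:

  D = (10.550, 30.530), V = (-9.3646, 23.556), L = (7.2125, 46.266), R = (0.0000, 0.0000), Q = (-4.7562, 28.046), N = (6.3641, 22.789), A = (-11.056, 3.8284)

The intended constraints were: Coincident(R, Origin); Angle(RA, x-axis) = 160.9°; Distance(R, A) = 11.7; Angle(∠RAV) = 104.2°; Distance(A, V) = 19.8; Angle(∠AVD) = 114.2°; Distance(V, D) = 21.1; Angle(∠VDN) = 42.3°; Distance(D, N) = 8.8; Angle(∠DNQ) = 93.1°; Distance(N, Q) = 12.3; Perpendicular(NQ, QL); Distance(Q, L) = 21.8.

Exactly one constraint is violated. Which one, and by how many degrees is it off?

Perpendicular(NQ, QL) — off by 8.00°.

R = (0.00, 0.00) ✓; RA at 160.9° ✓; |RA| = 11.70 ✓; ∠RAV = 104.2° ✓; |AV| = 19.80 ✓; ∠AVD = 114.2° ✓; |VD| = 21.10 ✓; ∠VDN = 42.30° ✓; |DN| = 8.800 ✓; ∠DNQ = 93.10° ✓; |NQ| = 12.30 ✓; ∠(NQ, QL) = 98.00° ✗; |QL| = 21.80 ✓.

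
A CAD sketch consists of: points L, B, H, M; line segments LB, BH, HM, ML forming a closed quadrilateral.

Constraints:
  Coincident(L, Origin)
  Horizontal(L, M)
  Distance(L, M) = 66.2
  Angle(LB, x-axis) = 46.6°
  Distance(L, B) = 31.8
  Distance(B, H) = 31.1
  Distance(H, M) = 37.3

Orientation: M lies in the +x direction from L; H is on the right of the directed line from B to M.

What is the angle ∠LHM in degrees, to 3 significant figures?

156°

L is at the origin; LM is horizontal with |LM| = 66.2 and M in +x, so M = (66.2, 0). LB runs at 46.6° with |LB| = 31.8, so B = (21.8, 23.1). H is determined by |BH| = 31.1 and |HM| = 37.3 together: it lies at the intersection of circle(B, 31.1) and circle(M, 37.3). With |BM| = 50.0, the foot of the radical line on BM is 20.8 from B and the perpendicular offset is √(31.1² − 20.8²) = 23.2. Taking the right-of-BM solution: H = (29.6, -7.02).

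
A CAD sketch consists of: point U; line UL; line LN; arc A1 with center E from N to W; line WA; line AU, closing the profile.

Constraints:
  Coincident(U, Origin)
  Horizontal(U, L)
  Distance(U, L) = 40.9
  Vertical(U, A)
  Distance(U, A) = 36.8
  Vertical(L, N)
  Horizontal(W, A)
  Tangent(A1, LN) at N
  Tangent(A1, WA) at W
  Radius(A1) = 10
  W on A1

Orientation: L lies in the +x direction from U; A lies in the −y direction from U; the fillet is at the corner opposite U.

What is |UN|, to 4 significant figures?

48.90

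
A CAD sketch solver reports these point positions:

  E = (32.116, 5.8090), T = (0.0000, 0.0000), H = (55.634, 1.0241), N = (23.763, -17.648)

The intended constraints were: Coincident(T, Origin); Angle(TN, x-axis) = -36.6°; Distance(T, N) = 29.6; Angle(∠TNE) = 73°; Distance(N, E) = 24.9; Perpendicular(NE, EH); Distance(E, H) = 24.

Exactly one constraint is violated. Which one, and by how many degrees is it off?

Perpendicular(NE, EH) — off by 8.10°.

T = (0.00, 0.00) ✓; TN at -36.60° ✓; |TN| = 29.60 ✓; ∠TNE = 73.00° ✓; |NE| = 24.90 ✓; ∠(NE, EH) = 81.90° ✗; |EH| = 24.00 ✓.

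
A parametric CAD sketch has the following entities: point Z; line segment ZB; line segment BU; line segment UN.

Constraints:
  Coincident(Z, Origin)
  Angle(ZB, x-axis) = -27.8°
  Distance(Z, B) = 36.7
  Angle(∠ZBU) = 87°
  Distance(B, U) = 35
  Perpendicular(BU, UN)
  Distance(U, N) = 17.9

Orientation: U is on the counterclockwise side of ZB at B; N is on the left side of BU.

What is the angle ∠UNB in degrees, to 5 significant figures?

62.913°

Z is at the origin; ZB runs at -27.8° with length 36.7, so B = 36.7·(cos -27.8°, sin -27.8°) = (32.464, -17.116). ∠ZBU = 87.0°, so BU runs at -27.8° + (180° − 87.0°) = 65.200° from the x-axis; with |BU| = 35.0, U = B + 35.0·(cos 65.200°, sin 65.200°) = (47.145, 14.656). The perpendicularity gives UN at right angles to BU; with |UN| = 17.9 on the left of BU, N = U + 17.9·(-0.90778, 0.41945) = (30.896, 22.164). Then cos ∠UNB = NU·NB / (|NU||NB|), giving 62.913°.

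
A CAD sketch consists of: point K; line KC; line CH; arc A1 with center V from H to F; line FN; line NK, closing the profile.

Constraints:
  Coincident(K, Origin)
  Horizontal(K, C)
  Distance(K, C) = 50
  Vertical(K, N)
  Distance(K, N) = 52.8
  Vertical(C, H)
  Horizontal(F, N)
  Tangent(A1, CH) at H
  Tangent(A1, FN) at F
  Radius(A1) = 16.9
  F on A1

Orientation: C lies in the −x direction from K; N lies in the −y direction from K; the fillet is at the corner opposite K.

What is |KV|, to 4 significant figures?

48.83

K is at the origin; KC is horizontal with |KC| = 50.0 and C on the −x side, so C = (-50.00, 0.000). K and N share the same x with |KN| = 52.8 and N on the −y side, so N = (0.000, -52.80). The virtual corner opposite K is at (-50.00, -52.80). Since A1 is tangent to CH there, VH ⟂ CH and since A1 is tangent to FN there, VF ⟂ FN, with radius 16.9, so the center V sits 16.9 in from both sides at V = (-33.10, -35.90). Then |KV| = |V − K| = 48.83.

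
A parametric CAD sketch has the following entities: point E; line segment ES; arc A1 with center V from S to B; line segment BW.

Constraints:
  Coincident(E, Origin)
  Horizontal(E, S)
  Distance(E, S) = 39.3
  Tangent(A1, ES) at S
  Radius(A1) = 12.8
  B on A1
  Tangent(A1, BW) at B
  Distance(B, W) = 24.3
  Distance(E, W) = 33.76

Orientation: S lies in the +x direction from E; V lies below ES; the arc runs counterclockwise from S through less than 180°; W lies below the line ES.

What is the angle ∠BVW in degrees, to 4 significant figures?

62.22°

E is at the origin; ES is horizontal with |ES| = 39.3 and S on the +x side, so S = (39.30, 0.000). The tangent condition forces VS to be normal to ES, so V = S + (0, -12.8) = (39.30, -12.80). Since VB ⟂ BW (tangency), |VW| = √(12.8² + 24.3²) = 27.47 regardless of where B sits on A1. So W lies on both circle(E, 33.76) and circle(V, 27.47); the below-ES intersection is W = (17.17, -29.07). B is the foot of the tangent from W: B = (27.79, -7.208).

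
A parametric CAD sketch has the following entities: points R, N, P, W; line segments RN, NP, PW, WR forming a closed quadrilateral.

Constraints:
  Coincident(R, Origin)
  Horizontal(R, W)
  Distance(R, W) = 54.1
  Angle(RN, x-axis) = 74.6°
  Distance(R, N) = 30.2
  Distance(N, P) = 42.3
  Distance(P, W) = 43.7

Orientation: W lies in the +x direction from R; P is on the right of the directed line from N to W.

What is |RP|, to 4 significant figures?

17.91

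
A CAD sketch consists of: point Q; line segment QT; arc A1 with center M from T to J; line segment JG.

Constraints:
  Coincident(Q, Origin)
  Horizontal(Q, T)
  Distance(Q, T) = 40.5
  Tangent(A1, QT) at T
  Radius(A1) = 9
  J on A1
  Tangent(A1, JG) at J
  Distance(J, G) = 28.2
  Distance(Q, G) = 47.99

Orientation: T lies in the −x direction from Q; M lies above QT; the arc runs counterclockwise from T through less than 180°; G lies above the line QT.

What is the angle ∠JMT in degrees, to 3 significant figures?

88.3°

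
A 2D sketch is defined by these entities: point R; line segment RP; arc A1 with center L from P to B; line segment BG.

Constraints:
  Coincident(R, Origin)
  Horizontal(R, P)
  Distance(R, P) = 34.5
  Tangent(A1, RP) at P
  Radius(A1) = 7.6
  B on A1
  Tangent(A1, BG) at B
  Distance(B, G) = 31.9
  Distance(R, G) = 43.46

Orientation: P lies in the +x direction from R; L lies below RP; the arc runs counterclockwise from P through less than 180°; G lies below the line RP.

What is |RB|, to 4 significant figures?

27.74

R is at the origin; R and P share the same y with |RP| = 34.5 and P on the +x side, so P = (34.50, 0.000). The tangent condition forces LP to be normal to RP, so L = P + (0, -7.6) = (34.50, -7.600). Since LB ⟂ BG (tangency), |LG| = √(7.6² + 31.9²) = 32.79 regardless of where B sits on A1. So G lies on both circle(R, 43.46) and circle(L, 32.79); the below-RP intersection is G = (21.56, -37.73). B is the foot of the tangent from G: B = (27.01, -6.302).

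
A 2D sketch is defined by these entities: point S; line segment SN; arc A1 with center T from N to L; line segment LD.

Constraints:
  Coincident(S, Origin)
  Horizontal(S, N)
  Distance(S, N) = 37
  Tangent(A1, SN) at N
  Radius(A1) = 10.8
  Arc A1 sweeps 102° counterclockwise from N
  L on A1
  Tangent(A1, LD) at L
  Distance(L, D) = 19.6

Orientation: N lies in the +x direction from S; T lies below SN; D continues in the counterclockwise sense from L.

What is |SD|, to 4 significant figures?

44.37

S is at the origin; SN is horizontal with |SN| = 37.0 and N on the +x side, so N = (37.00, 0.000). The tangent condition forces TN to be normal to SN, so T = N + (0, -10.8) = (37.00, -10.80). On A1, N sits at bearing 90° from T; a 102° counterclockwise sweep puts L at bearing 192°, so L = T + 10.8·(cos 192°, sin 192°) = (26.44, -13.05). The tangent condition forces TL to be normal to LD, so LD runs along (−sin 192°, cos 192°); with |LD| = 19.6, D = (30.51, -32.22). Then |SD| = |D − S| = 44.37.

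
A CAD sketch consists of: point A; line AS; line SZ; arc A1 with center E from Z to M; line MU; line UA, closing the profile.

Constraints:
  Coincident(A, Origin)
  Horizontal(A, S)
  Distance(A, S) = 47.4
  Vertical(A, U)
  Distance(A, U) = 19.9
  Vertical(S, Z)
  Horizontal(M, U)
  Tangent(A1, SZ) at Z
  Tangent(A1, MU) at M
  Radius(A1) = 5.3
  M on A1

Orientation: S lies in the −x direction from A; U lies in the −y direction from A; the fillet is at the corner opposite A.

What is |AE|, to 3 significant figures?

44.6

A is at the origin; AS is horizontal with |AS| = 47.4 and S on the −x side, so S = (-47.4, 0.00). A and U share the same x with |AU| = 19.9 and U on the −y side, so U = (0.00, -19.9). The virtual corner opposite A is at (-47.4, -19.9). The tangent condition forces EZ to be normal to SZ and since A1 is tangent to MU there, EM ⟂ MU, with radius 5.3, so the center E sits 5.3 in from both sides at E = (-42.1, -14.6). Then |AE| = |E − A| = 44.6.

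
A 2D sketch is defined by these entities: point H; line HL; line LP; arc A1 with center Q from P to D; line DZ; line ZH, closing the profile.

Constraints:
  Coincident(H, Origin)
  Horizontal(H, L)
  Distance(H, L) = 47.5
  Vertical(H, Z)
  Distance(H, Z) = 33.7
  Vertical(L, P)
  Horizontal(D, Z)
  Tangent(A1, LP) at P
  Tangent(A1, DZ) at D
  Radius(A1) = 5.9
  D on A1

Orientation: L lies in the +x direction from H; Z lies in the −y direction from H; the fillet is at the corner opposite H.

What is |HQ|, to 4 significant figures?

50.03

H is at the origin; H and L share the same y with |HL| = 47.5 and L on the +x side, so L = (47.50, 0.000). HZ is vertical with |HZ| = 33.7 and Z on the −y side, so Z = (0.000, -33.70). The virtual corner opposite H is at (47.50, -33.70). The tangent condition forces QP to be normal to LP and since A1 is tangent to DZ there, QD ⟂ DZ, with radius 5.9, so the center Q sits 5.9 in from both sides at Q = (41.60, -27.80). Then |HQ| = |Q − H| = 50.03.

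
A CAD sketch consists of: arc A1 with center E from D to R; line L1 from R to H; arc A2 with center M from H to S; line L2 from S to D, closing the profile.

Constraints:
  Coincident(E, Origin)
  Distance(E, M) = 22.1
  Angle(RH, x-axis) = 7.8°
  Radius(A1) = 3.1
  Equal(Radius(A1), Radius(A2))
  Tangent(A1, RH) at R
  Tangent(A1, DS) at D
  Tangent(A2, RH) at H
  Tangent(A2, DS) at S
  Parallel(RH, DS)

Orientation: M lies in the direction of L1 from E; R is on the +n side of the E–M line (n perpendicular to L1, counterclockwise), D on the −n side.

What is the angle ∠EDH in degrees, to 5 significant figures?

74.329°

The slot axis is L1's direction at 7.8°, so u = (cos 7.8°, sin 7.8°) = (0.99075, 0.13572) and n = (−sin 7.8°, cos 7.8°) = (-0.13572, 0.99075). E is at the origin and M lies 22.1 along u from E, so M = 22.1·u = (21.896, 2.9993). Tangency of A1 to both parallel lines with radius 3.1 puts R and D at E ± 3.1·n: R = (-0.42072, 3.0713), D = (0.42072, -3.0713). Equal radii place H and S the same way about M: H = M + 3.1·n = (21.475, 6.0706), S = M − 3.1·n = (22.316, -0.072004). Then cos ∠EDH = DE·DH / (|DE||DH|), giving 74.329°.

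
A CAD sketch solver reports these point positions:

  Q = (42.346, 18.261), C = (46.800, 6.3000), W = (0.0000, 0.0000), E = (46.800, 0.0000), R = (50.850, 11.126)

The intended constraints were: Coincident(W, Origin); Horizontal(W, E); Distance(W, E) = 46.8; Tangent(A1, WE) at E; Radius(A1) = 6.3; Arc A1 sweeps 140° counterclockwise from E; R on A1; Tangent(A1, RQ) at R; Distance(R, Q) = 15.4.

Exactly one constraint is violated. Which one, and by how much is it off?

Distance(R, Q) = 15.4 — off by 4.30.

W = (0.00, 0.00) ✓; W.y = 0.00, E.y = 0.00 ✓; |WE| = 46.80 ✓; ∠(CE, EW) = 90.00° ✓; |CE| = 6.300 ✓; bearing(C→R) − bearing(C→E) = 140.0° ✓; |CR| = 6.300 ✓; ∠(CR, RQ) = 89.99° ✓; |RQ| = 11.10 ✗.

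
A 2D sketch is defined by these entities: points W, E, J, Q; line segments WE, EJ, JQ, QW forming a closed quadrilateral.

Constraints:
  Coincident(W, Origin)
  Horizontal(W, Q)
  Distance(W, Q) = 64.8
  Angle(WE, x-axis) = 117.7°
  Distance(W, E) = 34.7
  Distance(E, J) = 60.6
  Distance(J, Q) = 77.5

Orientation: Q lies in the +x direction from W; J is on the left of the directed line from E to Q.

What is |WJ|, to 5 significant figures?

75.860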